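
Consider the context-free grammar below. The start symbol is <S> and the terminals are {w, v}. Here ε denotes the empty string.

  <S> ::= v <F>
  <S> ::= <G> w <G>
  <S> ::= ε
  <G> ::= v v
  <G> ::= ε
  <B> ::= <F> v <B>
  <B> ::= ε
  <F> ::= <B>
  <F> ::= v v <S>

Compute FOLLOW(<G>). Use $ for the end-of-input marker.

{$, v, w}

FIRST(<G>) = {ε, v}
FIRST(<S>) = {ε, v, w}  (via <G> w <G>)
FIRST(<B>) = {ε, v}  (via <F> v <B>)
FIRST(<F>) = {ε, v}  (via <B>)
FOLLOW(<S>) includes $ since <S> is the start symbol.
FOLLOW(<S>): in <F>::=v v <S>, the suffix after <S> is empty, so FOLLOW(<S>) ⊇ FOLLOW(<F>) = {$, v}. Thus FOLLOW(<S>) = {$, v}.
FOLLOW(<G>): in <S>::=<G> w <G> (occurrence 1), <G> is followed by w <G> with FIRST {w}; in <S>::=<G> w <G> (occurrence 2), the suffix after <G> is empty, so FOLLOW(<G>) ⊇ FOLLOW(<S>) = {$, v}. Thus FOLLOW(<G>) = {$, v, w}.
FOLLOW(<F>): in <S>::=v <F>, the suffix after <F> is empty, so FOLLOW(<F>) ⊇ FOLLOW(<S>) = {$, v}; in <B>::=<F> v <B>, <F> is followed by v <B> with FIRST {v}. Thus FOLLOW(<F>) = {$, v}.
FOLLOW(<B>): in <B>::=<F> v <B>, the suffix after <B> is empty (adds nothing new); in <F>::=<B>, the suffix after <B> is empty, so FOLLOW(<B>) ⊇ FOLLOW(<F>) = {$, v}. Thus FOLLOW(<B>) = {$, v}.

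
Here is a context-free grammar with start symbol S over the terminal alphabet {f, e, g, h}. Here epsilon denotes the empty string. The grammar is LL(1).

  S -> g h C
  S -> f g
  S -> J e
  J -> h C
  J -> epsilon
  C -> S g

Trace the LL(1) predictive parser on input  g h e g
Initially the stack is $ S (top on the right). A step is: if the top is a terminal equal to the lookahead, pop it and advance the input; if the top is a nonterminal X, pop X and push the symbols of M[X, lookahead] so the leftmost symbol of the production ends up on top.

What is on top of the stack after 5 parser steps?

J

     Stack    Input      Action
  1  $ S      g h e g $  expand S -> g h C
  2  $ C h g  g h e g $  match g
  3  $ C h    h e g $    match h
  4  $ C      e g $      expand C -> S g
  5  $ g S    e g $      expand S -> J e
Stack after step 5: $ g e J (top = J).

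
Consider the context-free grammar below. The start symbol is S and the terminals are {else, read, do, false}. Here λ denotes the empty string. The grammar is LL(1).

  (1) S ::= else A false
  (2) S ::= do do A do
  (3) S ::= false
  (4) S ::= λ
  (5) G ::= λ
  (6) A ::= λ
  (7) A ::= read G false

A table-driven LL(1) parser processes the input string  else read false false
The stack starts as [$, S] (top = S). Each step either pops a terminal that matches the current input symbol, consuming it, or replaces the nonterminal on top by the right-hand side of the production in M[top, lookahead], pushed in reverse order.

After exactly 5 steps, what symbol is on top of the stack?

false

     Stack                 Input                    Action
  1  $ S                   else read false false $  expand S ::= else A false
  2  $ false A else        else read false false $  match else
  3  $ false A             read false false $       expand A ::= read G false
  4  $ false false G read  read false false $       match read
  5  $ false false G       false false $            expand G ::= λ
Stack after step 5: $ false false (top = false).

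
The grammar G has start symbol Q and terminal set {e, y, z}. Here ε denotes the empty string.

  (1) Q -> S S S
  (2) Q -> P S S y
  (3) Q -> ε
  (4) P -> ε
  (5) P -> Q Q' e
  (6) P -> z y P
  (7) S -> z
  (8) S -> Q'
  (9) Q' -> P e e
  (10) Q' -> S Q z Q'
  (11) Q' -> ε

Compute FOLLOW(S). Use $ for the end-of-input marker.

{$, e, y, z}

FIRST(Q) = {ε, e, y, z}  (via S S S, P S S y)
FIRST(P) = {ε, e, y, z}  (via Q Q' e)
FIRST(S) = {ε, e, y, z}  (via Q')
FIRST(Q') = {ε, e, y, z}  (via P e e, S Q z Q')
FOLLOW(Q) includes $ since Q is the start symbol.
FOLLOW(Q): in P->Q Q' e, Q is followed by Q' e with FIRST {e, y, z}; in Q'->S Q z Q', Q is followed by z Q' with FIRST {z}. Thus FOLLOW(Q) = {$, e, y, z}.
FOLLOW(P): in Q->P S S y, P is followed by S S y with FIRST {e, y, z}; in P->z y P, the suffix after P is empty (adds nothing new); in Q'->P e e, P is followed by e e with FIRST {e}. Thus FOLLOW(P) = {e, y, z}.
FOLLOW(S): in Q->S S S (occurrence 1), S is followed by S S with FIRST {ε, e, y, z}; in Q->S S S (occurrence 1), the suffix after S is nullable, so FOLLOW(S) ⊇ FOLLOW(Q) = {$, e, y, z}; in Q->S S S (occurrence 2), S is followed by S with FIRST {ε, e, y, z}; in Q->S S S (occurrence 2), the suffix after S is nullable, so FOLLOW(S) ⊇ FOLLOW(Q) = {$, e, y, z}; in Q->S S S (occurrence 3), the suffix after S is empty, so FOLLOW(S) ⊇ FOLLOW(Q) = {$, e, y, z}; in Q->P S S y (occurrence 1), S is followed by S y with FIRST {e, y, z}; in Q->P S S y (occurrence 2), S is followed by y with FIRST {y}; in Q'->S Q z Q', S is followed by Q z Q' with FIRST {e, y, z}. Thus FOLLOW(S) = {$, e, y, z}.
FOLLOW(Q'): in P->Q Q' e, Q' is followed by e with FIRST {e}; in S->Q', the suffix after Q' is empty, so FOLLOW(Q') ⊇ FOLLOW(S) = {$, e, y, z}; in Q'->S Q z Q', the suffix after Q' is empty (adds nothing new). Thus FOLLOW(Q') = {$, e, y, z}.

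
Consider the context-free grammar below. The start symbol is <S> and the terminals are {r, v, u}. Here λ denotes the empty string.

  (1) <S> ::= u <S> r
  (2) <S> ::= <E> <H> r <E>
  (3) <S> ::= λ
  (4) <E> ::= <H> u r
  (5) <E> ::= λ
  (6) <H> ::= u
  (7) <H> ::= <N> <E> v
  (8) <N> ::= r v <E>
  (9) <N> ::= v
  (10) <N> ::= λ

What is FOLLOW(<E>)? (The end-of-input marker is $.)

{$, r, u, v}

FIRST(<N>) = {λ, r, v}
FIRST(<S>) = {λ, r, u, v}  (via <E> <H> r <E>)
FIRST(<E>) = {λ, r, u, v}  (via <H> u r)
FIRST(<H>) = {r, u, v}  (via <N> <E> v)
FOLLOW(<S>) includes $ since <S> is the start symbol.
FOLLOW(<S>): in <S>::=u <S> r, <S> is followed by r with FIRST {r}. Thus FOLLOW(<S>) = {$, r}.
FOLLOW(<H>): in <S>::=<E> <H> r <E>, <H> is followed by r <E> with FIRST {r}; in <E>::=<H> u r, <H> is followed by u r with FIRST {u}. Thus FOLLOW(<H>) = {r, u}.
FOLLOW(<N>): in <H>::=<N> <E> v, <N> is followed by <E> v with FIRST {r, u, v}. Thus FOLLOW(<N>) = {r, u, v}.
FOLLOW(<E>): in <S>::=<E> <H> r <E> (occurrence 1), <E> is followed by <H> r <E> with FIRST {r, u, v}; in <S>::=<E> <H> r <E> (occurrence 2), the suffix after <E> is empty, so FOLLOW(<E>) ⊇ FOLLOW(<S>) = {$, r}; in <H>::=<N> <E> v, <E> is followed by v with FIRST {v}; in <N>::=r v <E>, the suffix after <E> is empty, so FOLLOW(<E>) ⊇ FOLLOW(<N>) = {r, u, v}. Thus FOLLOW(<E>) = {$, r, u, v}.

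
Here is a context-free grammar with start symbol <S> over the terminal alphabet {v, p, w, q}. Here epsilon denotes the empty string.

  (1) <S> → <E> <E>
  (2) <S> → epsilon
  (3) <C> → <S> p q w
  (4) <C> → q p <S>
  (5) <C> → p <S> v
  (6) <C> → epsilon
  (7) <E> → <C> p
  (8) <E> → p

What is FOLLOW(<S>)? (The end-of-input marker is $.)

FIRST(<S>): from <S>→<E> <E> we get {p, q}; from <S>→epsilon we get {epsilon}. So FIRST(<S>) = {epsilon, p, q}.
FIRST(<C>): from <C>→<S> p q w we get {p, q}; from <C>→q p <S> we get {q}; from <C>→p <S> v we get {p}; from <C>→epsilon we get {epsilon}. So FIRST(<C>) = {epsilon, p, q}.
FIRST(<E>): from <E>→<C> p we get {p, q}; from <E>→p we get {p}. So FIRST(<E>) = {p, q}.
FOLLOW(<S>) includes $ since <S> is the start symbol.
FOLLOW(<C>): in <E>→<C> p, <C> is followed by p with FIRST {p}. Thus FOLLOW(<C>) = {p}.
FOLLOW(<S>): in <C>→<S> p q w, <S> is followed by p q w with FIRST {p}; in <C>→q p <S>, the suffix after <S> is empty, so FOLLOW(<S>) ⊇ FOLLOW(<C>) = {p}; in <C>→p <S> v, <S> is followed by v with FIRST {v}. Thus FOLLOW(<S>) = {$, p, v}.
FOLLOW(<E>): in <S>→<E> <E> (occurrence 1), <E> is followed by <E> with FIRST {p, q}; in <S>→<E> <E> (occurrence 2), the suffix after <E> is empty, so FOLLOW(<E>) ⊇ FOLLOW(<S>) = {$, p, v}. Thus FOLLOW(<E>) = {$, p, q, v}.

{$, p, v}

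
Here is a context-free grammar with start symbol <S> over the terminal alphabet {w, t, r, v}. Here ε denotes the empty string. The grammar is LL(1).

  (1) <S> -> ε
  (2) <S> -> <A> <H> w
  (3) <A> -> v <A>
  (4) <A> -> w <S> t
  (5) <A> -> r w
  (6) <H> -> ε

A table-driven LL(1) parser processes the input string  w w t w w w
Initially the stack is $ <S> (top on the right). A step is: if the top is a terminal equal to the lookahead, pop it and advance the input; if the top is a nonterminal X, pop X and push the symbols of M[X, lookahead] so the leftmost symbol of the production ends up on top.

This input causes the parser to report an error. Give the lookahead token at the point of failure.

w

      Stack                    Input          Action
   1  $ <S>                    w w t w w w $  expand <S> -> <A> <H> w
   2  $ w <H> <A>              w w t w w w $  expand <A> -> w <S> t
   3  $ w <H> t <S> w          w w t w w w $  match w
   4  $ w <H> t <S>            w t w w w $    expand <S> -> <A> <H> w
   5  $ w <H> t w <H> <A>      w t w w w $    expand <A> -> w <S> t
   6  $ w <H> t w <H> t <S> w  w t w w w $    match w
   7  $ w <H> t w <H> t <S>    t w w w $      expand <S> -> ε
   8  $ w <H> t w <H> t        t w w w $      match t
   9  $ w <H> t w <H>          w w w $        expand <H> -> ε
  10  $ w <H> t w              w w w $        match w
  11  $ w <H> t                w w $          error: top is terminal t but lookahead is w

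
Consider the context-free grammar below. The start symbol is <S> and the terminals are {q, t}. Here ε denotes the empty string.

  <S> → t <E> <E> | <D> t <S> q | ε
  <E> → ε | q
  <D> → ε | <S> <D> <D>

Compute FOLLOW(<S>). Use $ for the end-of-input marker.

{$, q, t}

FIRST(<E>): from <E>→ε we get {ε}; from <E>→q we get {q}. So FIRST(<E>) = {ε, q}.
FIRST(<S>): from <S>→t <E> <E> we get {t}; from <S>→<D> t <S> q we get {t}; from <S>→ε we get {ε}. So FIRST(<S>) = {ε, t}.
FIRST(<D>): from <D>→ε we get {ε}; from <D>→<S> <D> <D> we get {ε, t}. So FIRST(<D>) = {ε, t}.
FOLLOW(<S>) includes $ since <S> is the start symbol.
FOLLOW(<D>): in <S>→<D> t <S> q, <D> is followed by t <S> q with FIRST {t}; in <D>→<S> <D> <D> (occurrence 1), <D> is followed by <D> with FIRST {ε, t}; in <D>→<S> <D> <D> (occurrence 1), the suffix after <D> is nullable (adds nothing new); in <D>→<S> <D> <D> (occurrence 2), the suffix after <D> is empty (adds nothing new). Thus FOLLOW(<D>) = {t}.
FOLLOW(<S>): in <S>→<D> t <S> q, <S> is followed by q with FIRST {q}; in <D>→<S> <D> <D>, <S> is followed by <D> <D> with FIRST {ε, t}; in <D>→<S> <D> <D>, the suffix after <S> is nullable, so FOLLOW(<S>) ⊇ FOLLOW(<D>) = {t}. Thus FOLLOW(<S>) = {$, q, t}.
FOLLOW(<E>): in <S>→t <E> <E> (occurrence 1), <E> is followed by <E> with FIRST {ε, q}; in <S>→t <E> <E> (occurrence 1), the suffix after <E> is nullable, so FOLLOW(<E>) ⊇ FOLLOW(<S>) = {$, q, t}; in <S>→t <E> <E> (occurrence 2), the suffix after <E> is empty, so FOLLOW(<E>) ⊇ FOLLOW(<S>) = {$, q, t}. Thus FOLLOW(<E>) = {$, q, t}.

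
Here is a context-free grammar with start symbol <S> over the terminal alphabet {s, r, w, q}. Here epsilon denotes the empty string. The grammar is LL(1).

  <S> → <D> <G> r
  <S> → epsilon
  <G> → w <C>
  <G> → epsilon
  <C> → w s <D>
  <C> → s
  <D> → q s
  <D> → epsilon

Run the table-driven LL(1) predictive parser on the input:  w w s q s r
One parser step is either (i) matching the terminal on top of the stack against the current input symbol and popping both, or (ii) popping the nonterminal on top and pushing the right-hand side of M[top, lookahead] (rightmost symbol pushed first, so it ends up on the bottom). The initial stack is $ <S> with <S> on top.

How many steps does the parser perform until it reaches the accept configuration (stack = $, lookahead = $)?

11

      Stack        Input          Action
   1  $ <S>        w w s q s r $  expand <S> → <D> <G> r
   2  $ r <G> <D>  w w s q s r $  expand <D> → epsilon
   3  $ r <G>      w w s q s r $  expand <G> → w <C>
   4  $ r <C> w    w w s q s r $  match w
   5  $ r <C>      w s q s r $    expand <C> → w s <D>
   6  $ r <D> s w  w s q s r $    match w
   7  $ r <D> s    s q s r $      match s
   8  $ r <D>      q s r $        expand <D> → q s
   9  $ r s q      q s r $        match q
  10  $ r s        s r $          match s
  11  $ r          r $            match r
Accept reached after 11 steps.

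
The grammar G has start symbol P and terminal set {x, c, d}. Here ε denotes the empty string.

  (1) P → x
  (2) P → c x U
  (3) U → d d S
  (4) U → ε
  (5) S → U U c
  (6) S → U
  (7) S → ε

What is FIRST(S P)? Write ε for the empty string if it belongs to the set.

FIRST(P): from P→x we get {x}; from P→c x U we get {c}. So FIRST(P) = {c, x}.
FIRST(U): from U→d d S we get {d}; from U→ε we get {ε}. So FIRST(U) = {ε, d}.
FIRST(S): from S→U U c we get {c, d}; from S→U we get {ε, d}; from S→ε we get {ε}. So FIRST(S) = {ε, c, d}.
FIRST(S P): take FIRST of each symbol in turn, carrying on past any symbol whose FIRST contains ε; result {c, d, x}.

{c, d, x}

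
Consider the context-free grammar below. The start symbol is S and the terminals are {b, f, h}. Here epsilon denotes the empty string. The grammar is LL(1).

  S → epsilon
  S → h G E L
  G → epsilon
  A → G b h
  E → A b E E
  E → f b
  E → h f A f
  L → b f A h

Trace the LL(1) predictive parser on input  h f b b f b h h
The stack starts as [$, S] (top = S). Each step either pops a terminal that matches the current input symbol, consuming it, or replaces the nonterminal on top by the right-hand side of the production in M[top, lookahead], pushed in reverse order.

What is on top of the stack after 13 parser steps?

h

step 1: stack=$ S  input=h f b b f b h h $  — expand S → h G E L
step 2: stack=$ L E G h  input=h f b b f b h h $  — match h
step 3: stack=$ L E G  input=f b b f b h h $  — expand G → epsilon
step 4: stack=$ L E  input=f b b f b h h $  — expand E → f b
step 5: stack=$ L b f  input=f b b f b h h $  — match f
step 6: stack=$ L b  input=b b f b h h $  — match b
step 7: stack=$ L  input=b f b h h $  — expand L → b f A h
step 8: stack=$ h A f b  input=b f b h h $  — match b
step 9: stack=$ h A f  input=f b h h $  — match f
step 10: stack=$ h A  input=b h h $  — expand A → G b h
step 11: stack=$ h h b G  input=b h h $  — expand G → epsilon
step 12: stack=$ h h b  input=b h h $  — match b
step 13: stack=$ h h  input=h h $  — match h
Stack after step 13: $ h (top = h).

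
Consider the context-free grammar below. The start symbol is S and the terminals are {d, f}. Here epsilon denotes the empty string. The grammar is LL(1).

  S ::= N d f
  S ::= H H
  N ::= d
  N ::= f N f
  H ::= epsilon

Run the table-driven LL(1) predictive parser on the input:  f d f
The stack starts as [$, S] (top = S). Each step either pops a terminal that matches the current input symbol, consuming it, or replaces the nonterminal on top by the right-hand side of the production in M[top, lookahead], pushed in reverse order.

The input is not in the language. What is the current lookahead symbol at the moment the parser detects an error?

     Stack        Input    Action
  1  $ S          f d f $  expand S ::= N d f
  2  $ f d N      f d f $  expand N ::= f N f
  3  $ f d f N f  f d f $  match f
  4  $ f d f N    d f $    expand N ::= d
  5  $ f d f d    d f $    match d
  6  $ f d f      f $      match f
  7  $ f d        $        error: top is terminal d but lookahead is $

$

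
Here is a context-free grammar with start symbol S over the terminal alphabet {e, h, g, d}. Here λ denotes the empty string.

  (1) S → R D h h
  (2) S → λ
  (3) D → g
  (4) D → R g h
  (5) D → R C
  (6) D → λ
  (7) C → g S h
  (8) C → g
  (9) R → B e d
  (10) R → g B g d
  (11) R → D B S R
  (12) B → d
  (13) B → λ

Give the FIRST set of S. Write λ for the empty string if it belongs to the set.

FIRST(C) = {g}
FIRST(B) = {λ, d}
FIRST(S) = {λ, d, e, g}  (via R D h h)
FIRST(D) = {λ, d, e, g}  (via R g h, R C)
FIRST(R) = {d, e, g}  (via B e d, D B S R)

{λ, d, e, g}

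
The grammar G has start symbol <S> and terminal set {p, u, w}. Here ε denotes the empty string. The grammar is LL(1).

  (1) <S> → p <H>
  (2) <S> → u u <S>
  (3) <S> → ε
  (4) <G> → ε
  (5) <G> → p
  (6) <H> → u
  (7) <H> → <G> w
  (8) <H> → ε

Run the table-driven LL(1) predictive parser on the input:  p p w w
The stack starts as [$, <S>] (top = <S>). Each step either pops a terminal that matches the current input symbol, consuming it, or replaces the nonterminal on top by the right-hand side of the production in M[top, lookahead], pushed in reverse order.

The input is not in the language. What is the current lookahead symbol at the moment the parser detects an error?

step 1: stack=$ <S>  input=p p w w $  — expand <S> → p <H>
step 2: stack=$ <H> p  input=p p w w $  — match p
step 3: stack=$ <H>  input=p w w $  — expand <H> → <G> w
step 4: stack=$ w <G>  input=p w w $  — expand <G> → p
step 5: stack=$ w p  input=p w w $  — match p
step 6: stack=$ w  input=w w $  — match w
step 7: stack=$  input=w $  — error: stack empty but input remains

w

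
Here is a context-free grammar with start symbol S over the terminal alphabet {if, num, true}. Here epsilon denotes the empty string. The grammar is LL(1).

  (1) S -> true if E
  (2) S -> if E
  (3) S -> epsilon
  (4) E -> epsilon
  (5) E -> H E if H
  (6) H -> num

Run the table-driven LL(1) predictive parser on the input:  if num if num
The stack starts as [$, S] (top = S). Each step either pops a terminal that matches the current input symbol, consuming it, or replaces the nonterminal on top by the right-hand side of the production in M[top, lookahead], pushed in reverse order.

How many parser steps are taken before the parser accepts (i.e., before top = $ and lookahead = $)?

step 1: stack=$ S  input=if num if num $  — expand S -> if E
step 2: stack=$ E if  input=if num if num $  — match if
step 3: stack=$ E  input=num if num $  — expand E -> H E if H
step 4: stack=$ H if E H  input=num if num $  — expand H -> num
step 5: stack=$ H if E num  input=num if num $  — match num
step 6: stack=$ H if E  input=if num $  — expand E -> epsilon
step 7: stack=$ H if  input=if num $  — match if
step 8: stack=$ H  input=num $  — expand H -> num
step 9: stack=$ num  input=num $  — match num
Accept reached after 9 steps.

9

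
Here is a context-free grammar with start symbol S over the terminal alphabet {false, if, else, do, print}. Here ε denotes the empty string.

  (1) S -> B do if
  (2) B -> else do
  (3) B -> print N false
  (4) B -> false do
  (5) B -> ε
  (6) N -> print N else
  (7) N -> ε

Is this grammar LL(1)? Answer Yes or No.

FIRST(S) = {do, else, false, print}
FIRST(B) = {ε, else, false, print}
FIRST(N) = {ε, print}
FOLLOW(S) = {$}
FOLLOW(B) = {do}
FOLLOW(N) = {else, false}
Each cell of M receives at most one production.

Yes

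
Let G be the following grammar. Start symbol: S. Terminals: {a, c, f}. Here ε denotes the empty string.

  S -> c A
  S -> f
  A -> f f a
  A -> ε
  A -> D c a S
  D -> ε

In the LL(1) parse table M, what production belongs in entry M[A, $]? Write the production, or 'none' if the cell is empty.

FIRST(S) = {c, f}
FIRST(D) = {ε}
FIRST(A) = {ε, c, f}  (via D c a S)
FOLLOW(S) includes $ since S is the start symbol.
FOLLOW(S): in A->D c a S, the suffix after S is empty, so FOLLOW(S) ⊇ FOLLOW(A) = {$}. Thus FOLLOW(S) = {$}.
FOLLOW(A): in S->c A, the suffix after A is empty, so FOLLOW(A) ⊇ FOLLOW(S) = {$}. Thus FOLLOW(A) = {$}.
For A -> f f a: FIRST(f f a) = {f}, so it goes in M[A, t] for t ∈ {f}.
For A -> ε: FIRST(ε) = {ε}, so it goes in M[A, t] for t ∈ {}; since ε ∈ FIRST, also for every t ∈ FOLLOW(A) = {$}.
For A -> D c a S: FIRST(D c a S) = {c}, so it goes in M[A, t] for t ∈ {c}.

A -> ε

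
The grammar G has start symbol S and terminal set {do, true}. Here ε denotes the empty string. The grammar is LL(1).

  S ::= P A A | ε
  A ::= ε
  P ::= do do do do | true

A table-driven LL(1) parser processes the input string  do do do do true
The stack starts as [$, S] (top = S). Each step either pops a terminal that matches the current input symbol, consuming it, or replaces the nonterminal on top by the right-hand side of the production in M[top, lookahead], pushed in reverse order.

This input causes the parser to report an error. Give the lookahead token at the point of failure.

     Stack              Input               Action
  1  $ S                do do do do true $  expand S ::= P A A
  2  $ A A P            do do do do true $  expand P ::= do do do do
  3  $ A A do do do do  do do do do true $  match do
  4  $ A A do do do     do do do true $     match do
  5  $ A A do do        do do true $        match do
  6  $ A A do           do true $           match do
  7  $ A A              true $              error: M[A, true] is empty

true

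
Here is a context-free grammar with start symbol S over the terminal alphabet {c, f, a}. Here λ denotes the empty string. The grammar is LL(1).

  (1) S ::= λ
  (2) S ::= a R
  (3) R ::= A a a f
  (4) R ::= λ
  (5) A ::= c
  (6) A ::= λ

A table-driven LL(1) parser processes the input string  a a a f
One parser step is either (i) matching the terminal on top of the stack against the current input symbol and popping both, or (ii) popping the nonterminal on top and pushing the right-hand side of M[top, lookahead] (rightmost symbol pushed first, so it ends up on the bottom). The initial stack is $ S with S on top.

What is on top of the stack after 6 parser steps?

f

     Stack      Input      Action
  1  $ S        a a a f $  expand S ::= a R
  2  $ R a      a a a f $  match a
  3  $ R        a a f $    expand R ::= A a a f
  4  $ f a a A  a a f $    expand A ::= λ
  5  $ f a a    a a f $    match a
  6  $ f a      a f $      match a
Stack after step 6: $ f (top = f).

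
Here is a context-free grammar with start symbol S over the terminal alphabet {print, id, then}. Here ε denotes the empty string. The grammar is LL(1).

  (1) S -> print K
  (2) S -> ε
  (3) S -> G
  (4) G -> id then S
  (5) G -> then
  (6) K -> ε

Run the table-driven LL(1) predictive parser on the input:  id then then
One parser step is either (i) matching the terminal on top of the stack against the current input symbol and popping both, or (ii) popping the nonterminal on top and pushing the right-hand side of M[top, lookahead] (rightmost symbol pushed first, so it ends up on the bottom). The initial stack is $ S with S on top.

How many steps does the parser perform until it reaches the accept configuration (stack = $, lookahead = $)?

7

     Stack        Input           Action
  1  $ S          id then then $  expand S -> G
  2  $ G          id then then $  expand G -> id then S
  3  $ S then id  id then then $  match id
  4  $ S then     then then $     match then
  5  $ S          then $          expand S -> G
  6  $ G          then $          expand G -> then
  7  $ then       then $          match then
Accept reached after 7 steps.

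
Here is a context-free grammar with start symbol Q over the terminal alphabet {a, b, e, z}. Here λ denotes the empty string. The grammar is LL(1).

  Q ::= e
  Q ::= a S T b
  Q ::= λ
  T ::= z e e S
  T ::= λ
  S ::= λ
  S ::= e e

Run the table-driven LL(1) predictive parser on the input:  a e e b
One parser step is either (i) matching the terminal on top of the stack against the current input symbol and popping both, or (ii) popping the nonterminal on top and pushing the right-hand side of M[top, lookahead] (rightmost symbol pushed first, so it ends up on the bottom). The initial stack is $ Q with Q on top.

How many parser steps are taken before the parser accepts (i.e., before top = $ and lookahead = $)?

7

step 1: stack=$ Q  input=a e e b $  — expand Q ::= a S T b
step 2: stack=$ b T S a  input=a e e b $  — match a
step 3: stack=$ b T S  input=e e b $  — expand S ::= e e
step 4: stack=$ b T e e  input=e e b $  — match e
step 5: stack=$ b T e  input=e b $  — match e
step 6: stack=$ b T  input=b $  — expand T ::= λ
step 7: stack=$ b  input=b $  — match b
Accept reached after 7 steps.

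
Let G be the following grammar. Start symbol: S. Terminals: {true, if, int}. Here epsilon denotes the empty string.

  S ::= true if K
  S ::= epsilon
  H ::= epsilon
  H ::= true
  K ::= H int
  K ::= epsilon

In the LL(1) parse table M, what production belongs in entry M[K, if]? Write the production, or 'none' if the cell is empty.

FIRST(S) = {epsilon, true}
FIRST(H) = {epsilon, true}
FIRST(K) = {epsilon, int, true}  (via H int)
FOLLOW(S) includes $ since S is the start symbol.
FOLLOW(S): S appears on no right-hand side. Thus FOLLOW(S) = {$}.
FOLLOW(K): in S::=true if K, the suffix after K is empty, so FOLLOW(K) ⊇ FOLLOW(S) = {$}. Thus FOLLOW(K) = {$}.
For K ::= H int: FIRST(H int) = {int, true}, so it goes in M[K, t] for t ∈ {int, true}.
For K ::= epsilon: FIRST(epsilon) = {epsilon}, so it goes in M[K, t] for t ∈ {}; since epsilon ∈ FIRST, also for every t ∈ FOLLOW(K) = {$}.
None of these place a production in M[K, if].

none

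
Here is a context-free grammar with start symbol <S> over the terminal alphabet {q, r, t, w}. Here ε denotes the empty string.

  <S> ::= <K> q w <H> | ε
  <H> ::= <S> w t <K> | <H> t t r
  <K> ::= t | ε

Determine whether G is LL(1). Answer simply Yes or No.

FIRST(<S>) = {ε, q, t}
FIRST(<H>) = {q, t, w}
FIRST(<K>) = {ε, t}
FOLLOW(<S>) = {$, w}
FOLLOW(<H>) = {$, t, w}
FOLLOW(<K>) = {$, q, t, w}
Cell M[<H>, q] receives both <H> ::= <S> w t <K> and <H> ::= <H> t t r — the grammar is not LL(1).

No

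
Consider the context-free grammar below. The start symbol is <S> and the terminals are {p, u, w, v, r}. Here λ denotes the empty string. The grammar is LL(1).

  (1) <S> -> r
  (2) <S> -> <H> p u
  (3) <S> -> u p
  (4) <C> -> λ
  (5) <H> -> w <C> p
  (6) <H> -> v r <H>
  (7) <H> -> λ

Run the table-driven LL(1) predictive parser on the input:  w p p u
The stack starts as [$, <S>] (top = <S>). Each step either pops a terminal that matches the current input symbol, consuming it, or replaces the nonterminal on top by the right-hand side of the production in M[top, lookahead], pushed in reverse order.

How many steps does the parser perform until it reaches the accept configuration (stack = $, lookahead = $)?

     Stack          Input      Action
  1  $ <S>          w p p u $  expand <S> -> <H> p u
  2  $ u p <H>      w p p u $  expand <H> -> w <C> p
  3  $ u p p <C> w  w p p u $  match w
  4  $ u p p <C>    p p u $    expand <C> -> λ
  5  $ u p p        p p u $    match p
  6  $ u p          p u $      match p
  7  $ u            u $        match u
Accept reached after 7 steps.

7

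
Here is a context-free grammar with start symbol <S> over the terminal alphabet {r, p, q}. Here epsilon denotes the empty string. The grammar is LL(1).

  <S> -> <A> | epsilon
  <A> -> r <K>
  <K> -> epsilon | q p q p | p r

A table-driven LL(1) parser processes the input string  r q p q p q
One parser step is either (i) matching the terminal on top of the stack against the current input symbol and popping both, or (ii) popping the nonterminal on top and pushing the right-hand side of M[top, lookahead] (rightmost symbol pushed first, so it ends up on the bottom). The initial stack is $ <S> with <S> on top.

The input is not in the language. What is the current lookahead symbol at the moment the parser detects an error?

q

     Stack      Input          Action
  1  $ <S>      r q p q p q $  expand <S> -> <A>
  2  $ <A>      r q p q p q $  expand <A> -> r <K>
  3  $ <K> r    r q p q p q $  match r
  4  $ <K>      q p q p q $    expand <K> -> q p q p
  5  $ p q p q  q p q p q $    match q
  6  $ p q p    p q p q $      match p
  7  $ p q      q p q $        match q
  8  $ p        p q $          match p
  9  $          q $            error: stack empty but input remains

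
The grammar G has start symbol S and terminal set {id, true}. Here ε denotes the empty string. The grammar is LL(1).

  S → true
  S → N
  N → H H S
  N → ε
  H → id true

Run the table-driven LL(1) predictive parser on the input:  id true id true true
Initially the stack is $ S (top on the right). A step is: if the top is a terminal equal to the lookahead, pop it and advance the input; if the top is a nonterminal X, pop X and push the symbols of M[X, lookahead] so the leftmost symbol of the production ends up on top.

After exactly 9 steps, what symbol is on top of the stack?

step 1: stack=$ S  input=id true id true true $  — expand S → N
step 2: stack=$ N  input=id true id true true $  — expand N → H H S
step 3: stack=$ S H H  input=id true id true true $  — expand H → id true
step 4: stack=$ S H true id  input=id true id true true $  — match id
step 5: stack=$ S H true  input=true id true true $  — match true
step 6: stack=$ S H  input=id true true $  — expand H → id true
step 7: stack=$ S true id  input=id true true $  — match id
step 8: stack=$ S true  input=true true $  — match true
step 9: stack=$ S  input=true $  — expand S → true
Stack after step 9: $ true (top = true).

true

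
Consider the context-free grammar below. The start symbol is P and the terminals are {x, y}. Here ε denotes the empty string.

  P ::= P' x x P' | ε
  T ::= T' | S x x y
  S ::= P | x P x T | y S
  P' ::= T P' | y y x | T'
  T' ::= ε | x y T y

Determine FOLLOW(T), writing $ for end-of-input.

{$, x, y}

FIRST(T'): from T'::=ε we get {ε}; from T'::=x y T y we get {x}. So FIRST(T') = {ε, x}.
FIRST(P): from P::=P' x x P' we get {x, y}; from P::=ε we get {ε}. So FIRST(P) = {ε, x, y}.
FIRST(S): from S::=P we get {ε, x, y}; from S::=x P x T we get {x}; from S::=y S we get {y}. So FIRST(S) = {ε, x, y}.
FIRST(T): from T::=T' we get {ε, x}; from T::=S x x y we get {x, y}. So FIRST(T) = {ε, x, y}.
FIRST(P'): from P'::=T P' we get {ε, x, y}; from P'::=y y x we get {y}; from P'::=T' we get {ε, x}. So FIRST(P') = {ε, x, y}.
FOLLOW(P) includes $ since P is the start symbol.
FOLLOW(S): in T::=S x x y, S is followed by x x y with FIRST {x}; in S::=y S, the suffix after S is empty (adds nothing new). Thus FOLLOW(S) = {x}.
FOLLOW(P): in S::=P, the suffix after P is empty, so FOLLOW(P) ⊇ FOLLOW(S) = {x}; in S::=x P x T, P is followed by x T with FIRST {x}. Thus FOLLOW(P) = {$, x}.
FOLLOW(P'): in P::=P' x x P' (occurrence 1), P' is followed by x x P' with FIRST {x}; in P::=P' x x P' (occurrence 2), the suffix after P' is empty, so FOLLOW(P') ⊇ FOLLOW(P) = {$, x}; in P'::=T P', the suffix after P' is empty (adds nothing new). Thus FOLLOW(P') = {$, x}.
FOLLOW(T): in S::=x P x T, the suffix after T is empty, so FOLLOW(T) ⊇ FOLLOW(S) = {x}; in P'::=T P', T is followed by P' with FIRST {ε, x, y}; in P'::=T P', the suffix after T is nullable, so FOLLOW(T) ⊇ FOLLOW(P') = {$, x}; in T'::=x y T y, T is followed by y with FIRST {y}. Thus FOLLOW(T) = {$, x, y}.
FOLLOW(T'): in T::=T', the suffix after T' is empty, so FOLLOW(T') ⊇ FOLLOW(T) = {$, x, y}; in P'::=T', the suffix after T' is empty, so FOLLOW(T') ⊇ FOLLOW(P') = {$, x}. Thus FOLLOW(T') = {$, x, y}.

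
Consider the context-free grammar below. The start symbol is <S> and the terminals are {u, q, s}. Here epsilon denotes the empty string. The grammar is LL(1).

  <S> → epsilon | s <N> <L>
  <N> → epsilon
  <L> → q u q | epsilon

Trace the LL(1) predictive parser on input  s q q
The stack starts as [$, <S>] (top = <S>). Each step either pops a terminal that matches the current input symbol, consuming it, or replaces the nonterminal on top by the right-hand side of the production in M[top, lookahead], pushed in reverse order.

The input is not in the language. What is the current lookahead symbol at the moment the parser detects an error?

step 1: stack=$ <S>  input=s q q $  — expand <S> → s <N> <L>
step 2: stack=$ <L> <N> s  input=s q q $  — match s
step 3: stack=$ <L> <N>  input=q q $  — expand <N> → epsilon
step 4: stack=$ <L>  input=q q $  — expand <L> → q u q
step 5: stack=$ q u q  input=q q $  — match q
step 6: stack=$ q u  input=q $  — error: top is terminal u but lookahead is q

q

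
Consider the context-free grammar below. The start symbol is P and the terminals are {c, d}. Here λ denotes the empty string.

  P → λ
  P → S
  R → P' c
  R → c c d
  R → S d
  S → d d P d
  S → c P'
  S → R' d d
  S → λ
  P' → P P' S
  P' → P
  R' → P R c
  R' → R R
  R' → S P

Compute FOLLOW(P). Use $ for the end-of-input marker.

FIRST(P) = {λ, c, d}  (via S)
FIRST(R) = {c, d}  (via P' c, S d)
FIRST(S) = {λ, c, d}  (via R' d d)
FIRST(P') = {λ, c, d}  (via P P' S, P)
FIRST(R') = {λ, c, d}  (via P R c, R R, S P)
FOLLOW(P) includes $ since P is the start symbol.
FOLLOW(R'): in S→R' d d, R' is followed by d d with FIRST {d}. Thus FOLLOW(R') = {d}.
FOLLOW(R): in R'→P R c, R is followed by c with FIRST {c}; in R'→R R (occurrence 1), R is followed by R with FIRST {c, d}; in R'→R R (occurrence 2), the suffix after R is empty, so FOLLOW(R) ⊇ FOLLOW(R') = {d}. Thus FOLLOW(R) = {c, d}.
FOLLOW(P): in S→d d P d, P is followed by d with FIRST {d}; in P'→P P' S, P is followed by P' S with FIRST {λ, c, d}; in P'→P P' S, the suffix after P is nullable, so FOLLOW(P) ⊇ FOLLOW(P') = {$, c, d}; in P'→P, the suffix after P is empty, so FOLLOW(P) ⊇ FOLLOW(P') = {$, c, d}; in R'→P R c, P is followed by R c with FIRST {c, d}; in R'→S P, the suffix after P is empty, so FOLLOW(P) ⊇ FOLLOW(R') = {d}. Thus FOLLOW(P) = {$, c, d}.
FOLLOW(S): in P→S, the suffix after S is empty, so FOLLOW(S) ⊇ FOLLOW(P) = {$, c, d}; in R→S d, S is followed by d with FIRST {d}; in P'→P P' S, the suffix after S is empty, so FOLLOW(S) ⊇ FOLLOW(P') = {$, c, d}; in R'→S P, S is followed by P with FIRST {λ, c, d}; in R'→S P, the suffix after S is nullable, so FOLLOW(S) ⊇ FOLLOW(R') = {d}. Thus FOLLOW(S) = {$, c, d}.
FOLLOW(P'): in R→P' c, P' is followed by c with FIRST {c}; in S→c P', the suffix after P' is empty, so FOLLOW(P') ⊇ FOLLOW(S) = {$, c, d}; in P'→P P' S, P' is followed by S with FIRST {λ, c, d}; in P'→P P' S, the suffix after P' is nullable (adds nothing new). Thus FOLLOW(P') = {$, c, d}.

{$, c, d}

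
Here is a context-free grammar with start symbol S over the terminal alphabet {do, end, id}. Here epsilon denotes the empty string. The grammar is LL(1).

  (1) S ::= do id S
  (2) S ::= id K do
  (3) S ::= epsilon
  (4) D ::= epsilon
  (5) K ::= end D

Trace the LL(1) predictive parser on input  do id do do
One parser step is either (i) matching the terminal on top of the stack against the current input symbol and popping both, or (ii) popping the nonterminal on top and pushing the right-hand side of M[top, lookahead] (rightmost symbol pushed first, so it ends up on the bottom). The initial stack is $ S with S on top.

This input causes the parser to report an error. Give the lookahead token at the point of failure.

do

     Stack      Input          Action
  1  $ S        do id do do $  expand S ::= do id S
  2  $ S id do  do id do do $  match do
  3  $ S id     id do do $     match id
  4  $ S        do do $        expand S ::= do id S
  5  $ S id do  do do $        match do
  6  $ S id     do $           error: top is terminal id but lookahead is do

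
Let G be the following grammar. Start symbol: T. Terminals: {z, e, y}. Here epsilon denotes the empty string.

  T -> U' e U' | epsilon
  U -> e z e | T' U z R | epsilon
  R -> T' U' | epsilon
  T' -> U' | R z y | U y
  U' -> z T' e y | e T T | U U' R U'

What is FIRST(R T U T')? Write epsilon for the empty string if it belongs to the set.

FIRST(T) = {epsilon, e, y, z}  (via U' e U')
FIRST(U) = {epsilon, e, y, z}  (via T' U z R)
FIRST(U') = {e, y, z}  (via U U' R U')
FIRST(R) = {epsilon, e, y, z}  (via T' U')
FIRST(T') = {e, y, z}  (via U', R z y, U y)
FIRST(R T U T'): take FIRST of each symbol in turn, carrying on past any symbol whose FIRST contains epsilon; result {e, y, z}.

{e, y, z}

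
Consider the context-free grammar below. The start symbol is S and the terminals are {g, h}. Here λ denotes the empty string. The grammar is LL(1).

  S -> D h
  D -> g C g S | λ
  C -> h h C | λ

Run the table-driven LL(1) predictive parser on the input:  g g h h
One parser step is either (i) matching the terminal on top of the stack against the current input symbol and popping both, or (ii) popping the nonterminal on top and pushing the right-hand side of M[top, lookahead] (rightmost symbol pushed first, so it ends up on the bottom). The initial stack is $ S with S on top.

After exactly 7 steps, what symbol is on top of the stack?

step 1: stack=$ S  input=g g h h $  — expand S -> D h
step 2: stack=$ h D  input=g g h h $  — expand D -> g C g S
step 3: stack=$ h S g C g  input=g g h h $  — match g
step 4: stack=$ h S g C  input=g h h $  — expand C -> λ
step 5: stack=$ h S g  input=g h h $  — match g
step 6: stack=$ h S  input=h h $  — expand S -> D h
step 7: stack=$ h h D  input=h h $  — expand D -> λ
Stack after step 7: $ h h (top = h).

h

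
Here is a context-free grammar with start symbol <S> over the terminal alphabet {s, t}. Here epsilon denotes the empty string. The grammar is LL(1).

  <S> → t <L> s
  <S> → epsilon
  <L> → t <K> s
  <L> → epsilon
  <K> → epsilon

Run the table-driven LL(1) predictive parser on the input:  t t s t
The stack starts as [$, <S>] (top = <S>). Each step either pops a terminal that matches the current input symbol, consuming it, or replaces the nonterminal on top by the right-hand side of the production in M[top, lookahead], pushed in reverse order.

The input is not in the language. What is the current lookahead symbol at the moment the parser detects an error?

     Stack        Input      Action
  1  $ <S>        t t s t $  expand <S> → t <L> s
  2  $ s <L> t    t t s t $  match t
  3  $ s <L>      t s t $    expand <L> → t <K> s
  4  $ s s <K> t  t s t $    match t
  5  $ s s <K>    s t $      expand <K> → epsilon
  6  $ s s        s t $      match s
  7  $ s          t $        error: top is terminal s but lookahead is t

t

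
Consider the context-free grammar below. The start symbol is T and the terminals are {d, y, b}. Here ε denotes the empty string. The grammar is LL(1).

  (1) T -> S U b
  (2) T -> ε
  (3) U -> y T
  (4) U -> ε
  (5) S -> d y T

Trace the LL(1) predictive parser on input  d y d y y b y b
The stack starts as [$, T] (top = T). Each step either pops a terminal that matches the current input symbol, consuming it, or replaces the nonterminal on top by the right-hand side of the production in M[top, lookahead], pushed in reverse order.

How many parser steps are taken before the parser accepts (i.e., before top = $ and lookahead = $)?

17

step 1: stack=$ T  input=d y d y y b y b $  — expand T -> S U b
step 2: stack=$ b U S  input=d y d y y b y b $  — expand S -> d y T
step 3: stack=$ b U T y d  input=d y d y y b y b $  — match d
step 4: stack=$ b U T y  input=y d y y b y b $  — match y
step 5: stack=$ b U T  input=d y y b y b $  — expand T -> S U b
step 6: stack=$ b U b U S  input=d y y b y b $  — expand S -> d y T
step 7: stack=$ b U b U T y d  input=d y y b y b $  — match d
step 8: stack=$ b U b U T y  input=y y b y b $  — match y
step 9: stack=$ b U b U T  input=y b y b $  — expand T -> ε
step 10: stack=$ b U b U  input=y b y b $  — expand U -> y T
step 11: stack=$ b U b T y  input=y b y b $  — match y
step 12: stack=$ b U b T  input=b y b $  — expand T -> ε
step 13: stack=$ b U b  input=b y b $  — match b
step 14: stack=$ b U  input=y b $  — expand U -> y T
step 15: stack=$ b T y  input=y b $  — match y
step 16: stack=$ b T  input=b $  — expand T -> ε
step 17: stack=$ b  input=b $  — match b
Accept reached after 17 steps.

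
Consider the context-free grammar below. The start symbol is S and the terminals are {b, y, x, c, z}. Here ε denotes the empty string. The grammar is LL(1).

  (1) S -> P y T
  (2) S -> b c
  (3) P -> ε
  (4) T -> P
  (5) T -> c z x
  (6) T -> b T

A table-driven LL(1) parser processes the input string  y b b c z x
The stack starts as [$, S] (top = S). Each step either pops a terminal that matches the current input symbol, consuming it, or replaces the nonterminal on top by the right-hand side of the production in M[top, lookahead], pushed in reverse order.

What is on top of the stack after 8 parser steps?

step 1: stack=$ S  input=y b b c z x $  — expand S -> P y T
step 2: stack=$ T y P  input=y b b c z x $  — expand P -> ε
step 3: stack=$ T y  input=y b b c z x $  — match y
step 4: stack=$ T  input=b b c z x $  — expand T -> b T
step 5: stack=$ T b  input=b b c z x $  — match b
step 6: stack=$ T  input=b c z x $  — expand T -> b T
step 7: stack=$ T b  input=b c z x $  — match b
step 8: stack=$ T  input=c z x $  — expand T -> c z x
Stack after step 8: $ x z c (top = c).

c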